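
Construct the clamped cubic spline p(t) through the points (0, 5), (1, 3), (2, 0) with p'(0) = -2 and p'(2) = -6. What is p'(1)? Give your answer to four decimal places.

-1.7500

Write M_i for p''(x_i). With h_i = 1, 1 and divided differences Δ_i = -2, -3, the continuity of p' gives the tridiagonal system
  1·M_0 + 4·M_1 + 1·M_2 = 6(Δ_1 - Δ_0) = -6
Clamped end conditions give two more equations: 2h_0·M_0 + h_0·M_1 = 6(Δ_0 - p'(0)) = 0 and h_1·M_1 + 2h_1·M_2 = 6(p'(2) - Δ_1) = -18.
Hence M_0 = -1/2, M_1 = 1, M_2 = -19/2.
On [1, 2], p'(t) = b_1 + 2c_1·(t - 1) + 3d_1·(t - 1)² with b_1 = Δ_1 - h_1(2M_1 + M_2)/6 = -7/4, c_1 = M_1/2 = 1/2, d_1 = (M_2 - M_1)/(6h_1) = -7/4. So p'(1) = -7/4.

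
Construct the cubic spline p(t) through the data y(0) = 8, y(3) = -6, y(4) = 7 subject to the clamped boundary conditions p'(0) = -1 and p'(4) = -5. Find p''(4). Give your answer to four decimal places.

Put M_i = p'' at the i-th knot. Here h = (3, 1) and Δ = (-14/3, 13), so the interior equations h_(i-1)·M_(i-1) + 2(h_(i-1)+h_i)·M_i + h_i·M_(i+1) = 6(Δ_i − Δ_(i-1)) read
  3·M_0 + 8·M_1 + 1·M_2 = 6(Δ_1 - Δ_0) = 106
Clamped end conditions give two more equations: 2h_0·M_0 + h_0·M_1 = 6(Δ_0 - p'(0)) = -22 and h_1·M_1 + 2h_1·M_2 = 6(p'(4) - Δ_1) = -108.
Solving: M_0 = -215/12, M_1 = 57/2, M_2 = -273/4.

-68.2500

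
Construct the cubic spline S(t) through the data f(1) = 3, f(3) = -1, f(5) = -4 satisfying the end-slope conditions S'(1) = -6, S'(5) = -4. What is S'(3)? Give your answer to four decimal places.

-0.1250

Write M_i for S''(x_i). With h_i = 2, 2 and divided differences Δ_i = -2, -3/2, the continuity of S' gives the tridiagonal system
  2·M_0 + 8·M_1 + 2·M_2 = 6(Δ_1 - Δ_0) = 3
Clamped end conditions give two more equations: 2h_0·M_0 + h_0·M_1 = 6(Δ_0 - S'(1)) = 24 and h_1·M_1 + 2h_1·M_2 = 6(S'(5) - Δ_1) = -15.
Hence M_0 = 49/8, M_1 = -1/4, M_2 = -29/8.
On [3, 5], S'(t) = b_1 + 2c_1·(t - 3) + 3d_1·(t - 3)² with b_1 = Δ_1 - h_1(2M_1 + M_2)/6 = -1/8, c_1 = M_1/2 = -1/8, d_1 = (M_2 - M_1)/(6h_1) = -9/32. So S'(3) = -1/8.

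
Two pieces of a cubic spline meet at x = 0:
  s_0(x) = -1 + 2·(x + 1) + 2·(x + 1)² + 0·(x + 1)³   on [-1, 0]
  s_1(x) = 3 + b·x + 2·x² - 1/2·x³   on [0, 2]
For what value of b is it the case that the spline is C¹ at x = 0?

6

s_0'(x) = 2 + 4·(x + 1) + 0·(x + 1)², so s_0'(0) = 6. On the right, s_1'(0) = b, so b = 6.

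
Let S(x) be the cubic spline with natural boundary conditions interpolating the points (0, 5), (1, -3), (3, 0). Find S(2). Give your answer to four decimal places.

-3.8750

Let m_i = S''(x_i). Step sizes h_i = 1, 2; slopes of the chords Δ_i = (y_(i+1) - y_i)/h_i = -8, 3/2.
  1·m_0 + 6·m_1 + 2·m_2 = 6(Δ_1 - Δ_0) = 57
Natural end conditions: m_0 = m_2 = 0.
Hence m_0 = 0, m_1 = 19/2, m_2 = 0.
On [1, 3], S(x) = -3 - 29/6·(x - 1) + 19/4·(x - 1)² - 19/24·(x - 1)³.
With (x - 1) = 1: S(2) = -31/8.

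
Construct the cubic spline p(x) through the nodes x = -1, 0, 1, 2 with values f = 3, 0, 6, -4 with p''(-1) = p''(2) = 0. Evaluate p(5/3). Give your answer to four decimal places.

With M_i denoting the second derivative at x_i, h_i = 1, 1, 1, and Δ_i = (y_(i+1) − y_i)/h_i = -3, 6, -10:
  1·M_0 + 4·M_1 + 1·M_2 = 6(Δ_1 - Δ_0) = 54
  1·M_1 + 4·M_2 + 1·M_3 = 6(Δ_2 - Δ_1) = -96
Natural end conditions: M_0 = M_3 = 0.
Hence M_0 = 0, M_1 = 104/5, M_2 = -146/5, M_3 = 0.
On [1, 2], p(x) = 6 - 4/15·(x - 1) - 73/5·(x - 1)² + 73/15·(x - 1)³.
With (x - 1) = 2/3: p(5/3) = 314/405.

0.7753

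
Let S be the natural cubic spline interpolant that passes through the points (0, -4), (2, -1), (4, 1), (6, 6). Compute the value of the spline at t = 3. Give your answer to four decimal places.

With σ_i denoting the second derivative at x_i, h_i = 2, 2, 2, and Δ_i = (y_(i+1) − y_i)/h_i = 3/2, 1, 5/2:
  2·σ_0 + 8·σ_1 + 2·σ_2 = 6(Δ_1 - Δ_0) = -3
  2·σ_1 + 8·σ_2 + 2·σ_3 = 6(Δ_2 - Δ_1) = 9
Natural end conditions: σ_0 = σ_3 = 0.
Forward elimination and back-substitution give σ_0 = 0, σ_1 = -7/10, σ_2 = 13/10, σ_3 = 0.
On [2, 4], S(t) = -1 + 31/30·(t - 2) - 7/20·(t - 2)² + 1/6·(t - 2)³.
With (t - 2) = 1: S(3) = -3/20.

-0.1500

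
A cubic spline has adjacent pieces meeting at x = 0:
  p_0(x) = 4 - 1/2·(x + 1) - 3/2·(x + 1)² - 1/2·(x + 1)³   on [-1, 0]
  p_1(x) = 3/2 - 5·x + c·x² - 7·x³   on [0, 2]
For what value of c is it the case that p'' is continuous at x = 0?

p_0''(x) = -3 - 3·(x + 1), so p_0''(0) = -6. On the right, p_1''(0) = 2c, so c = -3.

-3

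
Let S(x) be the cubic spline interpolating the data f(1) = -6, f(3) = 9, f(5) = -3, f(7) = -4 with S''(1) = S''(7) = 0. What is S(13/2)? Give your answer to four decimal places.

-4.8594

Put σ_i = S'' at the i-th knot. Here h = (2, 2, 2) and Δ = (15/2, -6, -1/2), so the interior equations h_(i-1)·σ_(i-1) + 2(h_(i-1)+h_i)·σ_i + h_i·σ_(i+1) = 6(Δ_i − Δ_(i-1)) read
  2·σ_0 + 8·σ_1 + 2·σ_2 = 6(Δ_1 - Δ_0) = -81
  2·σ_1 + 8·σ_2 + 2·σ_3 = 6(Δ_2 - Δ_1) = 33
Natural end conditions: σ_0 = σ_3 = 0.
Forward elimination and back-substitution give σ_0 = 0, σ_1 = -119/10, σ_2 = 71/10, σ_3 = 0.
On [5, 7], S(x) = -3 - 157/30·(x - 5) + 71/20·(x - 5)² - 71/120·(x - 5)³.
With (x - 5) = 3/2: S(13/2) = -311/64.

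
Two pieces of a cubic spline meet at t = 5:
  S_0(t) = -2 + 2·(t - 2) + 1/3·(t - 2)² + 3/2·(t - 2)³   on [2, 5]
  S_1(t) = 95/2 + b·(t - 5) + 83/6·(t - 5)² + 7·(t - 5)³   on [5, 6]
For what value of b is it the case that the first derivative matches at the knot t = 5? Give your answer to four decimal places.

44.5000

S_0'(t) = 2 + 2/3·(t - 2) + 9/2·(t - 2)², so S_0'(5) = 89/2. On the right, S_1'(5) = b, so b = 89/2.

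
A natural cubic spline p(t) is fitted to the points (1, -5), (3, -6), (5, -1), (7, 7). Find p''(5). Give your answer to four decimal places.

Let m_i = p''(x_i). Step sizes h_i = 2, 2, 2; slopes of the chords Δ_i = (y_(i+1) - y_i)/h_i = -1/2, 5/2, 4.
  2·m_0 + 8·m_1 + 2·m_2 = 6(Δ_1 - Δ_0) = 18
  2·m_1 + 8·m_2 + 2·m_3 = 6(Δ_2 - Δ_1) = 9
Natural end conditions: m_0 = m_3 = 0.
Solving the tridiagonal system: m_0 = 0, m_1 = 21/10, m_2 = 3/5, m_3 = 0.

0.6000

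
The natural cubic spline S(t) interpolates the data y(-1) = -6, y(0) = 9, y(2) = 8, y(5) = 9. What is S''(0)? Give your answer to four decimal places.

Let M_i = S''(x_i). Step sizes h_i = 1, 2, 3; slopes of the chords Δ_i = (y_(i+1) - y_i)/h_i = 15, -1/2, 1/3.
  1·M_0 + 6·M_1 + 2·M_2 = 6(Δ_1 - Δ_0) = -93
  2·M_1 + 10·M_2 + 3·M_3 = 6(Δ_2 - Δ_1) = 5
Natural end conditions: M_0 = M_3 = 0.
Forward elimination and back-substitution give M_0 = 0, M_1 = -235/14, M_2 = 27/7, M_3 = 0.

-16.7857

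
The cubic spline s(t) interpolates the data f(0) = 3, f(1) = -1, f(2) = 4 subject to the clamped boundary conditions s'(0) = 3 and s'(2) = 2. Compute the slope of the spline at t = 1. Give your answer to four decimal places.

-0.5000

Let m_i = s''(x_i). Step sizes h_i = 1, 1; slopes of the chords Δ_i = (y_(i+1) - y_i)/h_i = -4, 5.
  1·m_0 + 4·m_1 + 1·m_2 = 6(Δ_1 - Δ_0) = 54
Clamped end conditions give two more equations: 2h_0·m_0 + h_0·m_1 = 6(Δ_0 - s'(0)) = -42 and h_1·m_1 + 2h_1·m_2 = 6(s'(2) - Δ_1) = -18.
Forward elimination and back-substitution give m_0 = -35, m_1 = 28, m_2 = -23.
On [1, 2], s'(t) = b_1 + 2c_1·(t - 1) + 3d_1·(t - 1)² with b_1 = Δ_1 - h_1(2m_1 + m_2)/6 = -1/2, c_1 = m_1/2 = 14, d_1 = (m_2 - m_1)/(6h_1) = -17/2. So s'(1) = -1/2.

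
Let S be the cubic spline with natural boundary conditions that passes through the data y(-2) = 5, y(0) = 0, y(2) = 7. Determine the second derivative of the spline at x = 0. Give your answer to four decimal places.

4.5000

Let M_i = S''(x_i). Step sizes h_i = 2, 2; slopes of the chords Δ_i = (y_(i+1) - y_i)/h_i = -5/2, 7/2.
  2·M_0 + 8·M_1 + 2·M_2 = 6(Δ_1 - Δ_0) = 36
Natural end conditions: M_0 = M_2 = 0.
Forward elimination and back-substitution give M_0 = 0, M_1 = 9/2, M_2 = 0.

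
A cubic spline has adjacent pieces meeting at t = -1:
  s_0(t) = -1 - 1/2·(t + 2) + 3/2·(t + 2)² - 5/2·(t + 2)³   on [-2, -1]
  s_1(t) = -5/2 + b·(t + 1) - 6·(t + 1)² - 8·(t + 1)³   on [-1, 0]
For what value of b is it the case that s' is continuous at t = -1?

-5

s_0'(t) = -1/2 + 3·(t + 2) - 15/2·(t + 2)², so s_0'(-1) = -5. On the right, s_1'(-1) = b, so b = -5.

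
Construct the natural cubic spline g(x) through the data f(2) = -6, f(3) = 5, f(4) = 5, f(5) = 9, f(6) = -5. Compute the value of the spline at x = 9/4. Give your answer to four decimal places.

-2.4171

Let m_i = g''(x_i). Step sizes h_i = 1, 1, 1, 1; slopes of the chords Δ_i = (y_(i+1) - y_i)/h_i = 11, 0, 4, -14.
  1·m_0 + 4·m_1 + 1·m_2 = 6(Δ_1 - Δ_0) = -66
  1·m_1 + 4·m_2 + 1·m_3 = 6(Δ_2 - Δ_1) = 24
  1·m_2 + 4·m_3 + 1·m_4 = 6(Δ_3 - Δ_2) = -108
Natural end conditions: m_0 = m_4 = 0.
Solving the tridiagonal system: m_0 = 0, m_1 = -597/28, m_2 = 135/7, m_3 = -891/28, m_4 = 0.
On [2, 3], g(x) = -6 + 815/56·(x - 2) + 0·(x - 2)² - 199/56·(x - 2)³.
With (x - 2) = 1/4: g(9/4) = -8663/3584.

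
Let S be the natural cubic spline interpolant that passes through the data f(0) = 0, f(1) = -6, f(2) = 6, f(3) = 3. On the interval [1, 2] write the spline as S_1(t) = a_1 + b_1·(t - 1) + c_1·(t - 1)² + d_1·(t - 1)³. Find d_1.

-11

Put M_i = S'' at the i-th knot. Here h = (1, 1, 1) and Δ = (-6, 12, -3), so the interior equations h_(i-1)·M_(i-1) + 2(h_(i-1)+h_i)·M_i + h_i·M_(i+1) = 6(Δ_i − Δ_(i-1)) read
  1·M_0 + 4·M_1 + 1·M_2 = 6(Δ_1 - Δ_0) = 108
  1·M_1 + 4·M_2 + 1·M_3 = 6(Δ_2 - Δ_1) = -90
Natural end conditions: M_0 = M_3 = 0.
Hence M_0 = 0, M_1 = 174/5, M_2 = -156/5, M_3 = 0.
On [1, 2], with S_1(t) = a_1 + b_1·(t - 1) + c_1·(t - 1)² + d_1·(t - 1)³: c_1 = M_1/2 = 87/5, d_1 = (M_2 - M_1)/(6h_1) = -11, b_1 = Δ_1 - h_1(2M_1 + M_2)/6 = 28/5.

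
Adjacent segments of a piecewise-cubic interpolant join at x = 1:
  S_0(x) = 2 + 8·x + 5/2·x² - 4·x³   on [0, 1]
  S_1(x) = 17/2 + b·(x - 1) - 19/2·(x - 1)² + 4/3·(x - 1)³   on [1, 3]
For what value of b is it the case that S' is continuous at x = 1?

1

S_0'(x) = 8 + 5·x - 12·x², so S_0'(1) = 1. On the right, S_1'(1) = b, so b = 1.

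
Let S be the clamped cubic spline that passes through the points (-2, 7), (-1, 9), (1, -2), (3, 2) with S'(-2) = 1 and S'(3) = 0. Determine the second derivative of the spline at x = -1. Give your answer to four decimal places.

-12.6957

Put M_i = S'' at the i-th knot. Here h = (1, 2, 2) and Δ = (2, -11/2, 2), so the interior equations h_(i-1)·M_(i-1) + 2(h_(i-1)+h_i)·M_i + h_i·M_(i+1) = 6(Δ_i − Δ_(i-1)) read
  1·M_0 + 6·M_1 + 2·M_2 = 6(Δ_1 - Δ_0) = -45
  2·M_1 + 8·M_2 + 2·M_3 = 6(Δ_2 - Δ_1) = 45
Clamped end conditions give two more equations: 2h_0·M_0 + h_0·M_1 = 6(Δ_0 - S'(-2)) = 6 and h_2·M_2 + 2h_2·M_3 = 6(S'(3) - Δ_2) = -12.
Forward elimination and back-substitution give M_0 = 215/23, M_1 = -292/23, M_2 = 251/23, M_3 = -389/46.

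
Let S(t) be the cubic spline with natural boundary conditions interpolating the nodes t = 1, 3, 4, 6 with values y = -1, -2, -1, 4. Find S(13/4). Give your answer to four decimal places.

-1.8705

With m_i denoting the second derivative at x_i, h_i = 2, 1, 2, and Δ_i = (y_(i+1) − y_i)/h_i = -1/2, 1, 5/2:
  2·m_0 + 6·m_1 + 1·m_2 = 6(Δ_1 - Δ_0) = 9
  1·m_1 + 6·m_2 + 2·m_3 = 6(Δ_2 - Δ_1) = 9
Natural end conditions: m_0 = m_3 = 0.
Hence m_0 = 0, m_1 = 9/7, m_2 = 9/7, m_3 = 0.
On [3, 4], S(t) = -2 + 5/14·(t - 3) + 9/14·(t - 3)² + 0·(t - 3)³.
With (t - 3) = 1/4: S(13/4) = -419/224.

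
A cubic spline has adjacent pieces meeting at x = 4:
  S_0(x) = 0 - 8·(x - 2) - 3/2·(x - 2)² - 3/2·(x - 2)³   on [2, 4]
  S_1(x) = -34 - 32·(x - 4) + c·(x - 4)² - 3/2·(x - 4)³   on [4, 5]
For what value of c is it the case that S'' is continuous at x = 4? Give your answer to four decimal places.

S_0''(x) = -3 - 9·(x - 2), so S_0''(4) = -21. On the right, S_1''(4) = 2c, so c = -21/2.

-10.5000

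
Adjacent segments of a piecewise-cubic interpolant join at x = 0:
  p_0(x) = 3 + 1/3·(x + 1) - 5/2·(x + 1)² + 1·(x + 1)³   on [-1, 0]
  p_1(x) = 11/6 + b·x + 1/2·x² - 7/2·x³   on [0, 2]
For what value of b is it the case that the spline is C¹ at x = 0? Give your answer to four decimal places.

p_0'(x) = 1/3 - 5·(x + 1) + 3·(x + 1)², so p_0'(0) = -5/3. On the right, p_1'(0) = b, so b = -5/3.

-1.6667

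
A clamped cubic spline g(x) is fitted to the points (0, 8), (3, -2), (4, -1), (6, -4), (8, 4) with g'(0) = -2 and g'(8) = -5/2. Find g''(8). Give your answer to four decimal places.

Put M_i = g'' at the i-th knot. Here h = (3, 1, 2, 2) and Δ = (-10/3, 1, -3/2, 4), so the interior equations h_(i-1)·M_(i-1) + 2(h_(i-1)+h_i)·M_i + h_i·M_(i+1) = 6(Δ_i − Δ_(i-1)) read
  3·M_0 + 8·M_1 + 1·M_2 = 6(Δ_1 - Δ_0) = 26
  1·M_1 + 6·M_2 + 2·M_3 = 6(Δ_2 - Δ_1) = -15
  2·M_2 + 8·M_3 + 2·M_4 = 6(Δ_3 - Δ_2) = 33
Clamped end conditions give two more equations: 2h_0·M_0 + h_0·M_1 = 6(Δ_0 - g'(0)) = -8 and h_3·M_3 + 2h_3·M_4 = 6(g'(8) - Δ_3) = -39.
Solving the tridiagonal system: M_0 = -199/48, M_1 = 45/8, M_2 = -105/16, M_3 = 75/8, M_4 = -231/16.

-14.4375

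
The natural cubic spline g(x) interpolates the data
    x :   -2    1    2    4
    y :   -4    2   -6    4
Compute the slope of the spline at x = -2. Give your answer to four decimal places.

Write M_i for g''(x_i). With h_i = 3, 1, 2 and divided differences Δ_i = 2, -8, 5, the continuity of g' gives the tridiagonal system
  3·M_0 + 8·M_1 + 1·M_2 = 6(Δ_1 - Δ_0) = -60
  1·M_1 + 6·M_2 + 2·M_3 = 6(Δ_2 - Δ_1) = 78
Natural end conditions: M_0 = M_3 = 0.
Hence M_0 = 0, M_1 = -438/47, M_2 = 684/47, M_3 = 0.
On [-2, 1], g'(x) = b_0 + 2c_0·(x + 2) + 3d_0·(x + 2)² with b_0 = Δ_0 - h_0(2M_0 + M_1)/6 = 313/47, c_0 = M_0/2 = 0, d_0 = (M_1 - M_0)/(6h_0) = -73/141. So g'(-2) = 313/47.

6.6596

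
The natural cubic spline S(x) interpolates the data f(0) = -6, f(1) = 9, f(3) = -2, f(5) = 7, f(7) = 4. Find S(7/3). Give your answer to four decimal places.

2.8013

Write m_i for S''(x_i). With h_i = 1, 2, 2, 2 and divided differences Δ_i = 15, -11/2, 9/2, -3/2, the continuity of S' gives the tridiagonal system
  1·m_0 + 6·m_1 + 2·m_2 = 6(Δ_1 - Δ_0) = -123
  2·m_1 + 8·m_2 + 2·m_3 = 6(Δ_2 - Δ_1) = 60
  2·m_2 + 8·m_3 + 2·m_4 = 6(Δ_3 - Δ_2) = -36
Natural end conditions: m_0 = m_4 = 0.
Forward elimination and back-substitution give m_0 = 0, m_1 = -2121/82, m_2 = 660/41, m_3 = -699/82, m_4 = 0.
On [1, 3], S(x) = 9 + 523/82·(x - 1) - 2121/164·(x - 1)² + 1147/328·(x - 1)³.
With (x - 1) = 4/3: S(7/3) = 3101/1107.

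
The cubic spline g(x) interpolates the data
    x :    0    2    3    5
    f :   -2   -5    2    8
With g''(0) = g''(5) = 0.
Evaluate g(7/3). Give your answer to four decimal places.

Let m_i = g''(x_i). Step sizes h_i = 2, 1, 2; slopes of the chords Δ_i = (y_(i+1) - y_i)/h_i = -3/2, 7, 3.
  2·m_0 + 6·m_1 + 1·m_2 = 6(Δ_1 - Δ_0) = 51
  1·m_1 + 6·m_2 + 2·m_3 = 6(Δ_2 - Δ_1) = -24
Natural end conditions: m_0 = m_3 = 0.
Solving the tridiagonal system: m_0 = 0, m_1 = 66/7, m_2 = -39/7, m_3 = 0.
On [2, 3], g(x) = -5 + 67/14·(x - 2) + 33/7·(x - 2)² - 5/2·(x - 2)³.
With (x - 2) = 1/3: g(7/3) = -562/189.

-2.9735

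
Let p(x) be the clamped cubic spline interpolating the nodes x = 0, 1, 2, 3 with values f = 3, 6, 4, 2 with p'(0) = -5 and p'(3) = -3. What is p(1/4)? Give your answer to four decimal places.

2.6375

Write m_i for p''(x_i). With h_i = 1, 1, 1 and divided differences Δ_i = 3, -2, -2, the continuity of p' gives the tridiagonal system
  1·m_0 + 4·m_1 + 1·m_2 = 6(Δ_1 - Δ_0) = -30
  1·m_1 + 4·m_2 + 1·m_3 = 6(Δ_2 - Δ_1) = 0
Clamped end conditions give two more equations: 2h_0·m_0 + h_0·m_1 = 6(Δ_0 - p'(0)) = 48 and h_2·m_2 + 2h_2·m_3 = 6(p'(3) - Δ_2) = -6.
Solving the tridiagonal system: m_0 = 488/15, m_1 = -256/15, m_2 = 86/15, m_3 = -88/15.
On [0, 1], p(x) = 3 - 5·x + 244/15·x² - 124/15·x³.
With x = 1/4: p(1/4) = 211/80.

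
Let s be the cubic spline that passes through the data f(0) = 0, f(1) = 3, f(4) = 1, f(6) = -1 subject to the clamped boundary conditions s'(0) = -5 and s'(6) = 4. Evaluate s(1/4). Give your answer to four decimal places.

Let M_i = s''(x_i). Step sizes h_i = 1, 3, 2; slopes of the chords Δ_i = (y_(i+1) - y_i)/h_i = 3, -2/3, -1.
  1·M_0 + 8·M_1 + 3·M_2 = 6(Δ_1 - Δ_0) = -22
  3·M_1 + 10·M_2 + 2·M_3 = 6(Δ_2 - Δ_1) = -2
Clamped end conditions give two more equations: 2h_0·M_0 + h_0·M_1 = 6(Δ_0 - s'(0)) = 48 and h_2·M_2 + 2h_2·M_3 = 6(s'(6) - Δ_2) = 30.
Solving: M_0 = 1057/39, M_1 = -242/39, M_2 = 7/39, M_3 = 289/39.
On [0, 1], s(x) = 0 - 5·x + 1057/78·x² - 433/78·x³.
With x = 1/4: s(1/4) = -815/1664.

-0.4898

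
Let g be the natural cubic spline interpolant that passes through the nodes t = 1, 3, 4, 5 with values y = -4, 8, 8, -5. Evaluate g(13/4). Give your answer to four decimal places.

8.8906

Let m_i = g''(x_i). Step sizes h_i = 2, 1, 1; slopes of the chords Δ_i = (y_(i+1) - y_i)/h_i = 6, 0, -13.
  2·m_0 + 6·m_1 + 1·m_2 = 6(Δ_1 - Δ_0) = -36
  1·m_1 + 4·m_2 + 1·m_3 = 6(Δ_2 - Δ_1) = -78
Natural end conditions: m_0 = m_3 = 0.
Hence m_0 = 0, m_1 = -66/23, m_2 = -432/23, m_3 = 0.
On [3, 4], g(t) = 8 + 94/23·(t - 3) - 33/23·(t - 3)² - 61/23·(t - 3)³.
With (t - 3) = 1/4: g(13/4) = 569/64.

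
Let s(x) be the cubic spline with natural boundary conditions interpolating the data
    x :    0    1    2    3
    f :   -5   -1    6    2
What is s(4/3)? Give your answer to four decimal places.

Write m_i for s''(x_i). With h_i = 1, 1, 1 and divided differences Δ_i = 4, 7, -4, the continuity of s' gives the tridiagonal system
  1·m_0 + 4·m_1 + 1·m_2 = 6(Δ_1 - Δ_0) = 18
  1·m_1 + 4·m_2 + 1·m_3 = 6(Δ_2 - Δ_1) = -66
Natural end conditions: m_0 = m_3 = 0.
Forward elimination and back-substitution give m_0 = 0, m_1 = 46/5, m_2 = -94/5, m_3 = 0.
On [1, 2], s(x) = -1 + 106/15·(x - 1) + 23/5·(x - 1)² - 14/3·(x - 1)³.
With (x - 1) = 1/3: s(4/3) = 686/405.

1.6938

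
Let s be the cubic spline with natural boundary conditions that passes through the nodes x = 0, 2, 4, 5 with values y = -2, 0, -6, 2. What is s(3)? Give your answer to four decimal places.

Let σ_i = s''(x_i). Step sizes h_i = 2, 2, 1; slopes of the chords Δ_i = (y_(i+1) - y_i)/h_i = 1, -3, 8.
  2·σ_0 + 8·σ_1 + 2·σ_2 = 6(Δ_1 - Δ_0) = -24
  2·σ_1 + 6·σ_2 + 1·σ_3 = 6(Δ_2 - Δ_1) = 66
Natural end conditions: σ_0 = σ_3 = 0.
Hence σ_0 = 0, σ_1 = -69/11, σ_2 = 144/11, σ_3 = 0.
On [2, 4], s(x) = 0 - 35/11·(x - 2) - 69/22·(x - 2)² + 71/44·(x - 2)³.
With (x - 2) = 1: s(3) = -207/44.

-4.7045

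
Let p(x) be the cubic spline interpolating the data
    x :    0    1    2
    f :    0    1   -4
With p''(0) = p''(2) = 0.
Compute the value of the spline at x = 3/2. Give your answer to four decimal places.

Write M_i for p''(x_i). With h_i = 1, 1 and divided differences Δ_i = 1, -5, the continuity of p' gives the tridiagonal system
  1·M_0 + 4·M_1 + 1·M_2 = 6(Δ_1 - Δ_0) = -36
Natural end conditions: M_0 = M_2 = 0.
Solving the tridiagonal system: M_0 = 0, M_1 = -9, M_2 = 0.
On [1, 2], p(x) = 1 - 2·(x - 1) - 9/2·(x - 1)² + 3/2·(x - 1)³.
With (x - 1) = 1/2: p(3/2) = -15/16.

-0.9375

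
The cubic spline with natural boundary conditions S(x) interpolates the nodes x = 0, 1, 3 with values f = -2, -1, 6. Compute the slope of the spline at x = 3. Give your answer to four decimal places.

With M_i denoting the second derivative at x_i, h_i = 1, 2, and Δ_i = (y_(i+1) − y_i)/h_i = 1, 7/2:
  1·M_0 + 6·M_1 + 2·M_2 = 6(Δ_1 - Δ_0) = 15
Natural end conditions: M_0 = M_2 = 0.
Hence M_0 = 0, M_1 = 5/2, M_2 = 0.
On [1, 3], S'(x) = b_1 + 2c_1·(x - 1) + 3d_1·(x - 1)² with b_1 = Δ_1 - h_1(2M_1 + M_2)/6 = 11/6, c_1 = M_1/2 = 5/4, d_1 = (M_2 - M_1)/(6h_1) = -5/24. So S'(3) = 13/3.

4.3333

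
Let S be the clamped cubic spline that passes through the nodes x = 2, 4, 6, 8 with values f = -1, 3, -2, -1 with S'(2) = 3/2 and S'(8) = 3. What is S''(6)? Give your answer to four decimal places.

2.9000

Write m_i for S''(x_i). With h_i = 2, 2, 2 and divided differences Δ_i = 2, -5/2, 1/2, the continuity of S' gives the tridiagonal system
  2·m_0 + 8·m_1 + 2·m_2 = 6(Δ_1 - Δ_0) = -27
  2·m_1 + 8·m_2 + 2·m_3 = 6(Δ_2 - Δ_1) = 18
Clamped end conditions give two more equations: 2h_0·m_0 + h_0·m_1 = 6(Δ_0 - S'(2)) = 3 and h_2·m_2 + 2h_2·m_3 = 6(S'(8) - Δ_2) = 15.
Hence m_0 = 16/5, m_1 = -49/10, m_2 = 29/10, m_3 = 23/10.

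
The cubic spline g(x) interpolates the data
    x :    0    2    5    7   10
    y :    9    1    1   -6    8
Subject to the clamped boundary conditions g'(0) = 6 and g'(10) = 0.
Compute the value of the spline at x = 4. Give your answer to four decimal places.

0.9042

With M_i denoting the second derivative at x_i, h_i = 2, 3, 2, 3, and Δ_i = (y_(i+1) − y_i)/h_i = -4, 0, -7/2, 14/3:
  2·M_0 + 10·M_1 + 3·M_2 = 6(Δ_1 - Δ_0) = 24
  3·M_1 + 10·M_2 + 2·M_3 = 6(Δ_2 - Δ_1) = -21
  2·M_2 + 10·M_3 + 3·M_4 = 6(Δ_3 - Δ_2) = 49
Clamped end conditions give two more equations: 2h_0·M_0 + h_0·M_1 = 6(Δ_0 - g'(0)) = -60 and h_3·M_3 + 2h_3·M_4 = 6(g'(10) - Δ_3) = -28.
Solving: M_0 = -1105/58, M_1 = 235/29, M_2 = -183/29, M_3 = 258/29, M_4 = -793/87.
On [2, 5], g(x) = 1 - 287/58·(x - 2) + 235/58·(x - 2)² - 209/261·(x - 2)³.
With (x - 2) = 2: g(4) = 236/261.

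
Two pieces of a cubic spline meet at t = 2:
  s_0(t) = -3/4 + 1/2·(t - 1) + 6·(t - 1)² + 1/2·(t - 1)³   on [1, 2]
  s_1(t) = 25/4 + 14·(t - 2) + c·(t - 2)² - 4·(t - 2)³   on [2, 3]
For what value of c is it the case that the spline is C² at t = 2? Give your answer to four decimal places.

s_0''(t) = 12 + 3·(t - 1), so s_0''(2) = 15. On the right, s_1''(2) = 2c, so c = 15/2.

7.5000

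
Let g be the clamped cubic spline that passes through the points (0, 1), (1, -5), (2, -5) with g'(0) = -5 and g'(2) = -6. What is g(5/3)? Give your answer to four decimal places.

With σ_i denoting the second derivative at x_i, h_i = 1, 1, and Δ_i = (y_(i+1) − y_i)/h_i = -6, 0:
  1·σ_0 + 4·σ_1 + 1·σ_2 = 6(Δ_1 - Δ_0) = 36
Clamped end conditions give two more equations: 2h_0·σ_0 + h_0·σ_1 = 6(Δ_0 - g'(0)) = -6 and h_1·σ_1 + 2h_1·σ_2 = 6(g'(2) - Δ_1) = -36.
Solving the tridiagonal system: σ_0 = -25/2, σ_1 = 19, σ_2 = -55/2.
On [1, 2], g(x) = -5 - 7/4·(x - 1) + 19/2·(x - 1)² - 31/4·(x - 1)³.
With (x - 1) = 2/3: g(5/3) = -229/54.

-4.2407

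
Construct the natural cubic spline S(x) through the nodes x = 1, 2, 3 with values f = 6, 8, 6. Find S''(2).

-6

Let m_i = S''(x_i). Step sizes h_i = 1, 1; slopes of the chords Δ_i = (y_(i+1) - y_i)/h_i = 2, -2.
  1·m_0 + 4·m_1 + 1·m_2 = 6(Δ_1 - Δ_0) = -24
Natural end conditions: m_0 = m_2 = 0.
Hence m_0 = 0, m_1 = -6, m_2 = 0.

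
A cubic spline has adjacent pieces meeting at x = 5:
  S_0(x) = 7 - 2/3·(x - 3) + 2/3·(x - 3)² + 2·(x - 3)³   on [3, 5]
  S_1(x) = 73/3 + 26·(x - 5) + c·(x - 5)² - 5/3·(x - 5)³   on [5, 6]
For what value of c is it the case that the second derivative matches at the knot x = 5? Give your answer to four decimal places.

12.6667

S_0''(x) = 4/3 + 12·(x - 3), so S_0''(5) = 76/3. On the right, S_1''(5) = 2c, so c = 38/3.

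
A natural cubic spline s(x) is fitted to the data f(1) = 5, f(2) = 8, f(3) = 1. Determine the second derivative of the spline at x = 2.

With M_i denoting the second derivative at x_i, h_i = 1, 1, and Δ_i = (y_(i+1) − y_i)/h_i = 3, -7:
  1·M_0 + 4·M_1 + 1·M_2 = 6(Δ_1 - Δ_0) = -60
Natural end conditions: M_0 = M_2 = 0.
Solving: M_0 = 0, M_1 = -15, M_2 = 0.

-15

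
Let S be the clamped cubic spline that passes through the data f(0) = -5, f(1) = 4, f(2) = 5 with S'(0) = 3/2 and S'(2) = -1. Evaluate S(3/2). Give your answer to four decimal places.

Let m_i = S''(x_i). Step sizes h_i = 1, 1; slopes of the chords Δ_i = (y_(i+1) - y_i)/h_i = 9, 1.
  1·m_0 + 4·m_1 + 1·m_2 = 6(Δ_1 - Δ_0) = -48
Clamped end conditions give two more equations: 2h_0·m_0 + h_0·m_1 = 6(Δ_0 - S'(0)) = 45 and h_1·m_1 + 2h_1·m_2 = 6(S'(2) - Δ_1) = -12.
Solving the tridiagonal system: m_0 = 133/4, m_1 = -43/2, m_2 = 19/4.
On [1, 2], S(t) = 4 + 59/8·(t - 1) - 43/4·(t - 1)² + 35/8·(t - 1)³.
With (t - 1) = 1/2: S(3/2) = 355/64.

5.5469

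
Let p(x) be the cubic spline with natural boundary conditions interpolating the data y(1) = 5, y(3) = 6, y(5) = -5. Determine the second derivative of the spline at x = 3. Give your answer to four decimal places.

Write σ_i for p''(x_i). With h_i = 2, 2 and divided differences Δ_i = 1/2, -11/2, the continuity of p' gives the tridiagonal system
  2·σ_0 + 8·σ_1 + 2·σ_2 = 6(Δ_1 - Δ_0) = -36
Natural end conditions: σ_0 = σ_2 = 0.
Solving the tridiagonal system: σ_0 = 0, σ_1 = -9/2, σ_2 = 0.

-4.5000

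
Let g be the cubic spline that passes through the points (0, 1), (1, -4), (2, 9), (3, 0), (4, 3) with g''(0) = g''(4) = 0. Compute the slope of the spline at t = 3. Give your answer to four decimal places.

Let m_i = g''(x_i). Step sizes h_i = 1, 1, 1, 1; slopes of the chords Δ_i = (y_(i+1) - y_i)/h_i = -5, 13, -9, 3.
  1·m_0 + 4·m_1 + 1·m_2 = 6(Δ_1 - Δ_0) = 108
  1·m_1 + 4·m_2 + 1·m_3 = 6(Δ_2 - Δ_1) = -132
  1·m_2 + 4·m_3 + 1·m_4 = 6(Δ_3 - Δ_2) = 72
Natural end conditions: m_0 = m_4 = 0.
Forward elimination and back-substitution give m_0 = 0, m_1 = 555/14, m_2 = -354/7, m_3 = 429/14, m_4 = 0.
On [3, 4], g'(t) = b_3 + 2c_3·(t - 3) + 3d_3·(t - 3)² with b_3 = Δ_3 - h_3(2m_3 + m_4)/6 = -101/14, c_3 = m_3/2 = 429/28, d_3 = (m_4 - m_3)/(6h_3) = -143/28. So g'(3) = -101/14.

-7.2143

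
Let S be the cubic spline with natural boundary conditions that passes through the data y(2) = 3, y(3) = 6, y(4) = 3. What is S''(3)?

Let M_i = S''(x_i). Step sizes h_i = 1, 1; slopes of the chords Δ_i = (y_(i+1) - y_i)/h_i = 3, -3.
  1·M_0 + 4·M_1 + 1·M_2 = 6(Δ_1 - Δ_0) = -36
Natural end conditions: M_0 = M_2 = 0.
Solving: M_0 = 0, M_1 = -9, M_2 = 0.

-9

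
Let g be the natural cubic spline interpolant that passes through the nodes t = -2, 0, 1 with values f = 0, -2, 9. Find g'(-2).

With M_i denoting the second derivative at x_i, h_i = 2, 1, and Δ_i = (y_(i+1) − y_i)/h_i = -1, 11:
  2·M_0 + 6·M_1 + 1·M_2 = 6(Δ_1 - Δ_0) = 72
Natural end conditions: M_0 = M_2 = 0.
Hence M_0 = 0, M_1 = 12, M_2 = 0.
On [-2, 0], g'(t) = b_0 + 2c_0·(t + 2) + 3d_0·(t + 2)² with b_0 = Δ_0 - h_0(2M_0 + M_1)/6 = -5, c_0 = M_0/2 = 0, d_0 = (M_1 - M_0)/(6h_0) = 1. So g'(-2) = -5.

-5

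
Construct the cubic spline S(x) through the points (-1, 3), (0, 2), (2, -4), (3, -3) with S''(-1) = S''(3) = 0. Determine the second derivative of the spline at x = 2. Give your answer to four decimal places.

5.2500

With m_i denoting the second derivative at x_i, h_i = 1, 2, 1, and Δ_i = (y_(i+1) − y_i)/h_i = -1, -3, 1:
  1·m_0 + 6·m_1 + 2·m_2 = 6(Δ_1 - Δ_0) = -12
  2·m_1 + 6·m_2 + 1·m_3 = 6(Δ_2 - Δ_1) = 24
Natural end conditions: m_0 = m_3 = 0.
Hence m_0 = 0, m_1 = -15/4, m_2 = 21/4, m_3 = 0.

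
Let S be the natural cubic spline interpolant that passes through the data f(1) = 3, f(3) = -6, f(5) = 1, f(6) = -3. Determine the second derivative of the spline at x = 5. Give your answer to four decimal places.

Put m_i = S'' at the i-th knot. Here h = (2, 2, 1) and Δ = (-9/2, 7/2, -4), so the interior equations h_(i-1)·m_(i-1) + 2(h_(i-1)+h_i)·m_i + h_i·m_(i+1) = 6(Δ_i − Δ_(i-1)) read
  2·m_0 + 8·m_1 + 2·m_2 = 6(Δ_1 - Δ_0) = 48
  2·m_1 + 6·m_2 + 1·m_3 = 6(Δ_2 - Δ_1) = -45
Natural end conditions: m_0 = m_3 = 0.
Hence m_0 = 0, m_1 = 189/22, m_2 = -114/11, m_3 = 0.

-10.3636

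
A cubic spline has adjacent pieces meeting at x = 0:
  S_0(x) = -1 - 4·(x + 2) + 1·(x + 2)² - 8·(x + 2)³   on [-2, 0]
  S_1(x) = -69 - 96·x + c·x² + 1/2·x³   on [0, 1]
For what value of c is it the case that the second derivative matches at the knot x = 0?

-47

S_0''(x) = 2 - 48·(x + 2), so S_0''(0) = -94. On the right, S_1''(0) = 2c, so c = -47.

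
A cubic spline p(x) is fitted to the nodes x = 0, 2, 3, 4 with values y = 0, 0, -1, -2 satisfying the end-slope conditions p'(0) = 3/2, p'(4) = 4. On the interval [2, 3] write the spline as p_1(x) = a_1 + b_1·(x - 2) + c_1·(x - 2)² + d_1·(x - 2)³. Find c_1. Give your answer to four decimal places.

0.2955

Put M_i = p'' at the i-th knot. Here h = (2, 1, 1) and Δ = (0, -1, -1), so the interior equations h_(i-1)·M_(i-1) + 2(h_(i-1)+h_i)·M_i + h_i·M_(i+1) = 6(Δ_i − Δ_(i-1)) read
  2·M_0 + 6·M_1 + 1·M_2 = 6(Δ_1 - Δ_0) = -6
  1·M_1 + 4·M_2 + 1·M_3 = 6(Δ_2 - Δ_1) = 0
Clamped end conditions give two more equations: 2h_0·M_0 + h_0·M_1 = 6(Δ_0 - p'(0)) = -9 and h_2·M_2 + 2h_2·M_3 = 6(p'(4) - Δ_2) = 30.
Forward elimination and back-substitution give M_0 = -28/11, M_1 = 13/22, M_2 = -49/11, M_3 = 379/22.
On [2, 3], with p_1(x) = a_1 + b_1·(x - 2) + c_1·(x - 2)² + d_1·(x - 2)³: c_1 = M_1/2 = 13/44, d_1 = (M_2 - M_1)/(6h_1) = -37/44, b_1 = Δ_1 - h_1(2M_1 + M_2)/6 = -5/11.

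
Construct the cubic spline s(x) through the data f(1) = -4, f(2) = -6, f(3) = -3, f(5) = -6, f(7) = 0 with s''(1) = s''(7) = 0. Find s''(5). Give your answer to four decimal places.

5.3393

Let m_i = s''(x_i). Step sizes h_i = 1, 1, 2, 2; slopes of the chords Δ_i = (y_(i+1) - y_i)/h_i = -2, 3, -3/2, 3.
  1·m_0 + 4·m_1 + 1·m_2 = 6(Δ_1 - Δ_0) = 30
  1·m_1 + 6·m_2 + 2·m_3 = 6(Δ_2 - Δ_1) = -27
  2·m_2 + 8·m_3 + 2·m_4 = 6(Δ_3 - Δ_2) = 27
Natural end conditions: m_0 = m_4 = 0.
Hence m_0 = 0, m_1 = 265/28, m_2 = -55/7, m_3 = 299/56, m_4 = 0.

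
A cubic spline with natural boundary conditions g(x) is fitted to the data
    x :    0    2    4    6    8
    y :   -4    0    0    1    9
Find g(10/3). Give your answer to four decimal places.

With σ_i denoting the second derivative at x_i, h_i = 2, 2, 2, 2, and Δ_i = (y_(i+1) − y_i)/h_i = 2, 0, 1/2, 4:
  2·σ_0 + 8·σ_1 + 2·σ_2 = 6(Δ_1 - Δ_0) = -12
  2·σ_1 + 8·σ_2 + 2·σ_3 = 6(Δ_2 - Δ_1) = 3
  2·σ_2 + 8·σ_3 + 2·σ_4 = 6(Δ_3 - Δ_2) = 21
Natural end conditions: σ_0 = σ_4 = 0.
Hence σ_0 = 0, σ_1 = -171/112, σ_2 = 3/28, σ_3 = 291/112, σ_4 = 0.
On [2, 4], g(x) = 0 + 55/56·(x - 2) - 171/224·(x - 2)² + 61/448·(x - 2)³.
With (x - 2) = 4/3: g(10/3) = 52/189.

0.2751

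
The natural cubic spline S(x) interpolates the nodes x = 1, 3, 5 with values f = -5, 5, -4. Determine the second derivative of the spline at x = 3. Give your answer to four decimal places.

-7.1250

Let M_i = S''(x_i). Step sizes h_i = 2, 2; slopes of the chords Δ_i = (y_(i+1) - y_i)/h_i = 5, -9/2.
  2·M_0 + 8·M_1 + 2·M_2 = 6(Δ_1 - Δ_0) = -57
Natural end conditions: M_0 = M_2 = 0.
Solving the tridiagonal system: M_0 = 0, M_1 = -57/8, M_2 = 0.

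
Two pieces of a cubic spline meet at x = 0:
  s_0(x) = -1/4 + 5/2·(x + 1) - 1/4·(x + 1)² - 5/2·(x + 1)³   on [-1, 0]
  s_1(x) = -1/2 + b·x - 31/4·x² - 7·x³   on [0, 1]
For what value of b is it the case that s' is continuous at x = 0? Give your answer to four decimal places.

s_0'(x) = 5/2 - 1/2·(x + 1) - 15/2·(x + 1)², so s_0'(0) = -11/2. On the right, s_1'(0) = b, so b = -11/2.

-5.5000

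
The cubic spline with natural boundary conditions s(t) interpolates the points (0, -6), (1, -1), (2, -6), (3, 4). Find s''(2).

28

Put m_i = s'' at the i-th knot. Here h = (1, 1, 1) and Δ = (5, -5, 10), so the interior equations h_(i-1)·m_(i-1) + 2(h_(i-1)+h_i)·m_i + h_i·m_(i+1) = 6(Δ_i − Δ_(i-1)) read
  1·m_0 + 4·m_1 + 1·m_2 = 6(Δ_1 - Δ_0) = -60
  1·m_1 + 4·m_2 + 1·m_3 = 6(Δ_2 - Δ_1) = 90
Natural end conditions: m_0 = m_3 = 0.
Hence m_0 = 0, m_1 = -22, m_2 = 28, m_3 = 0.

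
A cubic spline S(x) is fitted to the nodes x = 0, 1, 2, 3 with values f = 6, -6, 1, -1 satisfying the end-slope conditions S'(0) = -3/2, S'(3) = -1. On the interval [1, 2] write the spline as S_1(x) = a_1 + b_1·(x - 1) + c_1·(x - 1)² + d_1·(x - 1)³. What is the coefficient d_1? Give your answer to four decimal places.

-13.5000

Write m_i for S''(x_i). With h_i = 1, 1, 1 and divided differences Δ_i = -12, 7, -2, the continuity of S' gives the tridiagonal system
  1·m_0 + 4·m_1 + 1·m_2 = 6(Δ_1 - Δ_0) = 114
  1·m_1 + 4·m_2 + 1·m_3 = 6(Δ_2 - Δ_1) = -54
Clamped end conditions give two more equations: 2h_0·m_0 + h_0·m_1 = 6(Δ_0 - S'(0)) = -63 and h_2·m_2 + 2h_2·m_3 = 6(S'(3) - Δ_2) = 6.
Solving the tridiagonal system: m_0 = -170/3, m_1 = 151/3, m_2 = -92/3, m_3 = 55/3.
On [1, 2], with S_1(x) = a_1 + b_1·(x - 1) + c_1·(x - 1)² + d_1·(x - 1)³: c_1 = m_1/2 = 151/6, d_1 = (m_2 - m_1)/(6h_1) = -27/2, b_1 = Δ_1 - h_1(2m_1 + m_2)/6 = -14/3.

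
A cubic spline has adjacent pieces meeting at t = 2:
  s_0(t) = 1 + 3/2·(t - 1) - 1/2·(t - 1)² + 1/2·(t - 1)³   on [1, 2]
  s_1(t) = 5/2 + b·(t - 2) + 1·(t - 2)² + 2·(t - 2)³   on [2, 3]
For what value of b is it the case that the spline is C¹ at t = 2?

s_0'(t) = 3/2 - 1·(t - 1) + 3/2·(t - 1)², so s_0'(2) = 2. On the right, s_1'(2) = b, so b = 2.

2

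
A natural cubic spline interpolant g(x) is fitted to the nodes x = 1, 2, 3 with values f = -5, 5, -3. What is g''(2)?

Write σ_i for g''(x_i). With h_i = 1, 1 and divided differences Δ_i = 10, -8, the continuity of g' gives the tridiagonal system
  1·σ_0 + 4·σ_1 + 1·σ_2 = 6(Δ_1 - Δ_0) = -108
Natural end conditions: σ_0 = σ_2 = 0.
Solving: σ_0 = 0, σ_1 = -27, σ_2 = 0.

-27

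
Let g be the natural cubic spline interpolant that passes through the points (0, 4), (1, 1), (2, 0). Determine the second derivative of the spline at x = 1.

Put M_i = g'' at the i-th knot. Here h = (1, 1) and Δ = (-3, -1), so the interior equations h_(i-1)·M_(i-1) + 2(h_(i-1)+h_i)·M_i + h_i·M_(i+1) = 6(Δ_i − Δ_(i-1)) read
  1·M_0 + 4·M_1 + 1·M_2 = 6(Δ_1 - Δ_0) = 12
Natural end conditions: M_0 = M_2 = 0.
Hence M_0 = 0, M_1 = 3, M_2 = 0.

3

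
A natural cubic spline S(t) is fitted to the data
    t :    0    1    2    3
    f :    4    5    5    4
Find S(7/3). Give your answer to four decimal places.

Let M_i = S''(x_i). Step sizes h_i = 1, 1, 1; slopes of the chords Δ_i = (y_(i+1) - y_i)/h_i = 1, 0, -1.
  1·M_0 + 4·M_1 + 1·M_2 = 6(Δ_1 - Δ_0) = -6
  1·M_1 + 4·M_2 + 1·M_3 = 6(Δ_2 - Δ_1) = -6
Natural end conditions: M_0 = M_3 = 0.
Solving the tridiagonal system: M_0 = 0, M_1 = -6/5, M_2 = -6/5, M_3 = 0.
On [2, 3], S(t) = 5 - 3/5·(t - 2) - 3/5·(t - 2)² + 1/5·(t - 2)³.
With (t - 2) = 1/3: S(7/3) = 128/27.

4.7407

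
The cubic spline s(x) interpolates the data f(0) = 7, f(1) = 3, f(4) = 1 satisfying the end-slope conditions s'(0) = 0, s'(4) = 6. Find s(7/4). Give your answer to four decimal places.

Put σ_i = s'' at the i-th knot. Here h = (1, 3) and Δ = (-4, -2/3), so the interior equations h_(i-1)·σ_(i-1) + 2(h_(i-1)+h_i)·σ_i + h_i·σ_(i+1) = 6(Δ_i − Δ_(i-1)) read
  1·σ_0 + 8·σ_1 + 3·σ_2 = 6(Δ_1 - Δ_0) = 20
Clamped end conditions give two more equations: 2h_0·σ_0 + h_0·σ_1 = 6(Δ_0 - s'(0)) = -24 and h_1·σ_1 + 2h_1·σ_2 = 6(s'(4) - Δ_1) = 40.
Solving: σ_0 = -13, σ_1 = 2, σ_2 = 17/3.
On [1, 4], s(x) = 3 - 11/2·(x - 1) + 1·(x - 1)² + 11/54·(x - 1)³.
With (x - 1) = 3/4: s(7/4) = -61/128.

-0.4766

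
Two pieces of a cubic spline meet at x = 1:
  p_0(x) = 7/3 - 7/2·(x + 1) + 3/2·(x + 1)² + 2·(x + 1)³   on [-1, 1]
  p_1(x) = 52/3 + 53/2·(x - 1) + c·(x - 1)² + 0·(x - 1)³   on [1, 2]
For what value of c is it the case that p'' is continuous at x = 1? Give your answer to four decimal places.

p_0''(x) = 3 + 12·(x + 1), so p_0''(1) = 27. On the right, p_1''(1) = 2c, so c = 27/2.

13.5000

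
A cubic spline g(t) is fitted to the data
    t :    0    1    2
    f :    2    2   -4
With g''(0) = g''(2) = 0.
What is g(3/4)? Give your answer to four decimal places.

2.4922

Let M_i = g''(x_i). Step sizes h_i = 1, 1; slopes of the chords Δ_i = (y_(i+1) - y_i)/h_i = 0, -6.
  1·M_0 + 4·M_1 + 1·M_2 = 6(Δ_1 - Δ_0) = -36
Natural end conditions: M_0 = M_2 = 0.
Solving the tridiagonal system: M_0 = 0, M_1 = -9, M_2 = 0.
On [0, 1], g(t) = 2 + 3/2·t + 0·t² - 3/2·t³.
With t = 3/4: g(3/4) = 319/128.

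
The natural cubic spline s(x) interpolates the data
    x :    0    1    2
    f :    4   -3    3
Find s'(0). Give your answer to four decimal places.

Put M_i = s'' at the i-th knot. Here h = (1, 1) and Δ = (-7, 6), so the interior equations h_(i-1)·M_(i-1) + 2(h_(i-1)+h_i)·M_i + h_i·M_(i+1) = 6(Δ_i − Δ_(i-1)) read
  1·M_0 + 4·M_1 + 1·M_2 = 6(Δ_1 - Δ_0) = 78
Natural end conditions: M_0 = M_2 = 0.
Solving the tridiagonal system: M_0 = 0, M_1 = 39/2, M_2 = 0.
On [0, 1], s'(x) = b_0 + 2c_0·x + 3d_0·x² with b_0 = Δ_0 - h_0(2M_0 + M_1)/6 = -41/4, c_0 = M_0/2 = 0, d_0 = (M_1 - M_0)/(6h_0) = 13/4. So s'(0) = -41/4.

-10.2500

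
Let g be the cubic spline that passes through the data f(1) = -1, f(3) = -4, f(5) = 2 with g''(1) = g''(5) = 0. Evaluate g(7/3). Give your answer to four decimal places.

Write σ_i for g''(x_i). With h_i = 2, 2 and divided differences Δ_i = -3/2, 3, the continuity of g' gives the tridiagonal system
  2·σ_0 + 8·σ_1 + 2·σ_2 = 6(Δ_1 - Δ_0) = 27
Natural end conditions: σ_0 = σ_2 = 0.
Forward elimination and back-substitution give σ_0 = 0, σ_1 = 27/8, σ_2 = 0.
On [1, 3], g(x) = -1 - 21/8·(x - 1) + 0·(x - 1)² + 9/32·(x - 1)³.
With (x - 1) = 4/3: g(7/3) = -23/6.

-3.8333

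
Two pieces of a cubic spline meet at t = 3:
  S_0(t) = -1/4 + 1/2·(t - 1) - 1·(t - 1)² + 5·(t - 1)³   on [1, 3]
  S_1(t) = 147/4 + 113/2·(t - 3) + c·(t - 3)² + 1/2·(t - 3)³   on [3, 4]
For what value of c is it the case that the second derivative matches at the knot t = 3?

S_0''(t) = -2 + 30·(t - 1), so S_0''(3) = 58. On the right, S_1''(3) = 2c, so c = 29.

29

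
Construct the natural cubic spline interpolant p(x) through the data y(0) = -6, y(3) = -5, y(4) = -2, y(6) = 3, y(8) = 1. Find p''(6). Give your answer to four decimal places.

-2.6366

Let σ_i = p''(x_i). Step sizes h_i = 3, 1, 2, 2; slopes of the chords Δ_i = (y_(i+1) - y_i)/h_i = 1/3, 3, 5/2, -1.
  3·σ_0 + 8·σ_1 + 1·σ_2 = 6(Δ_1 - Δ_0) = 16
  1·σ_1 + 6·σ_2 + 2·σ_3 = 6(Δ_2 - Δ_1) = -3
  2·σ_2 + 8·σ_3 + 2·σ_4 = 6(Δ_3 - Δ_2) = -21
Natural end conditions: σ_0 = σ_4 = 0.
Hence σ_0 = 0, σ_1 = 343/172, σ_2 = 2/43, σ_3 = -907/344, σ_4 = 0.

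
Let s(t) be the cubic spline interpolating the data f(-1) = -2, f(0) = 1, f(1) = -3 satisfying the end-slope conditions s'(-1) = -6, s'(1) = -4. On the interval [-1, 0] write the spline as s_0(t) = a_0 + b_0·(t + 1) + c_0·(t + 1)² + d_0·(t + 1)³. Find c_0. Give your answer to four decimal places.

19.2500

With M_i denoting the second derivative at x_i, h_i = 1, 1, and Δ_i = (y_(i+1) − y_i)/h_i = 3, -4:
  1·M_0 + 4·M_1 + 1·M_2 = 6(Δ_1 - Δ_0) = -42
Clamped end conditions give two more equations: 2h_0·M_0 + h_0·M_1 = 6(Δ_0 - s'(-1)) = 54 and h_1·M_1 + 2h_1·M_2 = 6(s'(1) - Δ_1) = 0.
Solving the tridiagonal system: M_0 = 77/2, M_1 = -23, M_2 = 23/2.
On [-1, 0], with s_0(t) = a_0 + b_0·(t + 1) + c_0·(t + 1)² + d_0·(t + 1)³: c_0 = M_0/2 = 77/4, d_0 = (M_1 - M_0)/(6h_0) = -41/4, b_0 = Δ_0 - h_0(2M_0 + M_1)/6 = -6.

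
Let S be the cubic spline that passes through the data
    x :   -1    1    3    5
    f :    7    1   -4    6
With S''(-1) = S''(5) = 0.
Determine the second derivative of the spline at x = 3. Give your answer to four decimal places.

Write M_i for S''(x_i). With h_i = 2, 2, 2 and divided differences Δ_i = -3, -5/2, 5, the continuity of S' gives the tridiagonal system
  2·M_0 + 8·M_1 + 2·M_2 = 6(Δ_1 - Δ_0) = 3
  2·M_1 + 8·M_2 + 2·M_3 = 6(Δ_2 - Δ_1) = 45
Natural end conditions: M_0 = M_3 = 0.
Hence M_0 = 0, M_1 = -11/10, M_2 = 59/10, M_3 = 0.

5.9000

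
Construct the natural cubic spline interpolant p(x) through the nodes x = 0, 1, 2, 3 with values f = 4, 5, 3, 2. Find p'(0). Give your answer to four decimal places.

1.8667

Let M_i = p''(x_i). Step sizes h_i = 1, 1, 1; slopes of the chords Δ_i = (y_(i+1) - y_i)/h_i = 1, -2, -1.
  1·M_0 + 4·M_1 + 1·M_2 = 6(Δ_1 - Δ_0) = -18
  1·M_1 + 4·M_2 + 1·M_3 = 6(Δ_2 - Δ_1) = 6
Natural end conditions: M_0 = M_3 = 0.
Solving the tridiagonal system: M_0 = 0, M_1 = -26/5, M_2 = 14/5, M_3 = 0.
On [0, 1], p'(x) = b_0 + 2c_0·x + 3d_0·x² with b_0 = Δ_0 - h_0(2M_0 + M_1)/6 = 28/15, c_0 = M_0/2 = 0, d_0 = (M_1 - M_0)/(6h_0) = -13/15. So p'(0) = 28/15.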